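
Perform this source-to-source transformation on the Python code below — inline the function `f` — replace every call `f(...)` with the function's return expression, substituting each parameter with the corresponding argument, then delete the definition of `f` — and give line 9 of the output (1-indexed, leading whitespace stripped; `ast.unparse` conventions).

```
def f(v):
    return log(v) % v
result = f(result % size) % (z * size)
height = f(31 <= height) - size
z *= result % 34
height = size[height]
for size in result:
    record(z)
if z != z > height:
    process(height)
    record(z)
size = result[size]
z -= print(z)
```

Transformed code:
result = log(result % size) % (result % size) % (z * size)
height = log(31 <= height) % (31 <= height) - size
z *= result % 34
height = size[height]
for size in result:
    record(z)
if z != z > height:
    process(height)
    record(z)
size = result[size]
z -= print(z)

record(z)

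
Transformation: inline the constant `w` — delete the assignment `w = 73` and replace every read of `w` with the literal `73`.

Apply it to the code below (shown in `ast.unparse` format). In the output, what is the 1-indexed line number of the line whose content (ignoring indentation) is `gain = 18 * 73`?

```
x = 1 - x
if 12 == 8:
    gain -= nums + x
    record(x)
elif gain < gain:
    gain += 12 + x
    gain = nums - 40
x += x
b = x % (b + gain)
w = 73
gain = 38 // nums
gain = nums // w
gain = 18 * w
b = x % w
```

Transformed code:
x = 1 - x
if 12 == 8:
    gain -= nums + x
    record(x)
elif gain < gain:
    gain += 12 + x
    gain = nums - 40
x += x
b = x % (b + gain)
gain = 38 // nums
gain = nums // 73
gain = 18 * 73
b = x % 73

12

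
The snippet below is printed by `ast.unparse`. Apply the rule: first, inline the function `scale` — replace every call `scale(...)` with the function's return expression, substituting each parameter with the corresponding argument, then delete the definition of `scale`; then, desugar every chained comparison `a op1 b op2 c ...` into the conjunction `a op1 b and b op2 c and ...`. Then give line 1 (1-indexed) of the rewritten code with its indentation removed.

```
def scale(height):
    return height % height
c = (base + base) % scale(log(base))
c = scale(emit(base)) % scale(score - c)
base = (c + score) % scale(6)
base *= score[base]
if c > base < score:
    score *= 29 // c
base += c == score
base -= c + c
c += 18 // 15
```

c = (base + base) % (log(base) % log(base))

Transformed code:
c = (base + base) % (log(base) % log(base))
c = emit(base) % emit(base) % ((score - c) % (score - c))
base = (c + score) % (6 % 6)
base *= score[base]
if c > base and base < score:
    score *= 29 // c
base += c == score
base -= c + c
c += 18 // 15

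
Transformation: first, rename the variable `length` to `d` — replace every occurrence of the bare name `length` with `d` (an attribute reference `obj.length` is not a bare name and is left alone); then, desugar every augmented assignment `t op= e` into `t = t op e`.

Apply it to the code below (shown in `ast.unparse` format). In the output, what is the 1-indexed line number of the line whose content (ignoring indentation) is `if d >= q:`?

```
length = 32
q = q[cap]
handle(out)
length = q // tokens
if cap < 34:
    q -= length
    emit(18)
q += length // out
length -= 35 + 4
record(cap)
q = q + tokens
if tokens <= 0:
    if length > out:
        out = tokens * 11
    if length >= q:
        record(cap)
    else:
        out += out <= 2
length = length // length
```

15

Transformed code:
d = 32
q = q[cap]
handle(out)
d = q // tokens
if cap < 34:
    q = q - d
    emit(18)
q = q + d // out
d = d - (35 + 4)
record(cap)
q = q + tokens
if tokens <= 0:
    if d > out:
        out = tokens * 11
    if d >= q:
        record(cap)
    else:
        out = out + (out <= 2)
d = d // d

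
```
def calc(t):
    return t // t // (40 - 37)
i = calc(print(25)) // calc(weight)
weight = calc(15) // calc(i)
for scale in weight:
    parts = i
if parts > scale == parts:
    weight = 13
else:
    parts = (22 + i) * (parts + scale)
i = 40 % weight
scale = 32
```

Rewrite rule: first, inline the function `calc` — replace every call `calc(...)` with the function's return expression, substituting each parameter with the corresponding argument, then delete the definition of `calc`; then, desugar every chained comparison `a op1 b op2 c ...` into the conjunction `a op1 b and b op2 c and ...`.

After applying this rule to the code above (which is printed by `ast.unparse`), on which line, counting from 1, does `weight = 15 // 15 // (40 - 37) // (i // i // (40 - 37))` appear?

Transformed code:
i = print(25) // print(25) // (40 - 37) // (weight // weight // (40 - 37))
weight = 15 // 15 // (40 - 37) // (i // i // (40 - 37))
for scale in weight:
    parts = i
if parts > scale and scale == parts:
    weight = 13
else:
    parts = (22 + i) * (parts + scale)
i = 40 % weight
scale = 32

2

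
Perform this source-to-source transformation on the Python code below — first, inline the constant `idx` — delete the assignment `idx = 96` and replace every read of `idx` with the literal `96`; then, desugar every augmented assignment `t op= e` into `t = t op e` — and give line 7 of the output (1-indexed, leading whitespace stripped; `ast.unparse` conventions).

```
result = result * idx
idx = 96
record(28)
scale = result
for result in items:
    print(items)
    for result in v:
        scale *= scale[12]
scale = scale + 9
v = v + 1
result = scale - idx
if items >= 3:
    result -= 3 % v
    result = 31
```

Transformed code:
result = result * 96
record(28)
scale = result
for result in items:
    print(items)
    for result in v:
        scale = scale * scale[12]
scale = scale + 9
v = v + 1
result = scale - 96
if items >= 3:
    result = result - 3 % v
    result = 31

scale = scale * scale[12]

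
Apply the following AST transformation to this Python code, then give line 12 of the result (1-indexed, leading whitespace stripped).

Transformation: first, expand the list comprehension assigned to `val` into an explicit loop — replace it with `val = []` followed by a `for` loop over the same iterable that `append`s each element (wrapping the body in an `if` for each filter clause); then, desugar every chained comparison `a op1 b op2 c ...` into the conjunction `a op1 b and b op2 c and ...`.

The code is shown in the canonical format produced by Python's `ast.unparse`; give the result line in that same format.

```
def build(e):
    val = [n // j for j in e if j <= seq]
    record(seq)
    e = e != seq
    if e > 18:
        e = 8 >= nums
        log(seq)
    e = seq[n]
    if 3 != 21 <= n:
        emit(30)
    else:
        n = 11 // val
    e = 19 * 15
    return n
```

if 3 != 21 and 21 <= n:

Transformed code:
def build(e):
    val = []
    for j in e:
        if j <= seq:
            val.append(n // j)
    record(seq)
    e = e != seq
    if e > 18:
        e = 8 >= nums
        log(seq)
    e = seq[n]
    if 3 != 21 and 21 <= n:
        emit(30)
    else:
        n = 11 // val
    e = 19 * 15
    return n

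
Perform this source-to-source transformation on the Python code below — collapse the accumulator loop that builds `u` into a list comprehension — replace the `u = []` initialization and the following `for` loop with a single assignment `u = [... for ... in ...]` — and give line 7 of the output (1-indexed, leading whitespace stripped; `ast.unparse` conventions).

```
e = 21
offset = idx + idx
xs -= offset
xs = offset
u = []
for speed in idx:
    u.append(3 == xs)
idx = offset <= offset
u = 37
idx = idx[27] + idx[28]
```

Transformed code:
e = 21
offset = idx + idx
xs -= offset
xs = offset
u = [3 == xs for speed in idx]
idx = offset <= offset
u = 37
idx = idx[27] + idx[28]

u = 37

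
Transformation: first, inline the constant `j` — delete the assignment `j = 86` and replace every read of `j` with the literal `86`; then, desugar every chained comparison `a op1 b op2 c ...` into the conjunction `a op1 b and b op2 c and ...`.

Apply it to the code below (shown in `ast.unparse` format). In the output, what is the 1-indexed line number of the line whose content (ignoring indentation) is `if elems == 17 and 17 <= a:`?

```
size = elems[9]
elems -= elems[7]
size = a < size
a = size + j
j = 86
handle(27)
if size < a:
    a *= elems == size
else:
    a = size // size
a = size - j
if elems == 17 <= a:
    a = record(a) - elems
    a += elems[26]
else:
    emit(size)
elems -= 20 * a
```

Transformed code:
size = elems[9]
elems -= elems[7]
size = a < size
a = size + 86
handle(27)
if size < a:
    a *= elems == size
else:
    a = size // size
a = size - 86
if elems == 17 and 17 <= a:
    a = record(a) - elems
    a += elems[26]
else:
    emit(size)
elems -= 20 * a

11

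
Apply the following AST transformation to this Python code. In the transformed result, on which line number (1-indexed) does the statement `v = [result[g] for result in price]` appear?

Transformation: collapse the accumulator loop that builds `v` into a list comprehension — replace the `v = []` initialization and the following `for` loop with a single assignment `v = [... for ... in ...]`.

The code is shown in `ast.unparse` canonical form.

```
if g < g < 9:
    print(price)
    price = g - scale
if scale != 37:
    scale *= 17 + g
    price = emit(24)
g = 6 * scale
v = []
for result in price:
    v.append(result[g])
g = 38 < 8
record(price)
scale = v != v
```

Transformed code:
if g < g < 9:
    print(price)
    price = g - scale
if scale != 37:
    scale *= 17 + g
    price = emit(24)
g = 6 * scale
v = [result[g] for result in price]
g = 38 < 8
record(price)
scale = v != v

8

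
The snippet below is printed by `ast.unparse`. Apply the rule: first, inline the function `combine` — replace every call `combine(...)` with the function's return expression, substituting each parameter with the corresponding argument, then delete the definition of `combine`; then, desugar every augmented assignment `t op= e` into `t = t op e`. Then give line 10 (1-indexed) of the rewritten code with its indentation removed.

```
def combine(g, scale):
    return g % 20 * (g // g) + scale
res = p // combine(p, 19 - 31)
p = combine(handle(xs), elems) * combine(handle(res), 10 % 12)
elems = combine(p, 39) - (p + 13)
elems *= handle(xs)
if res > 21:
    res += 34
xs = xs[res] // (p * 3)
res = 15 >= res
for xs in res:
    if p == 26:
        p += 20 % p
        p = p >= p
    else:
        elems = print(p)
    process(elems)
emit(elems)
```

if p == 26:

Transformed code:
res = p // (p % 20 * (p // p) + (19 - 31))
p = (handle(xs) % 20 * (handle(xs) // handle(xs)) + elems) * (handle(res) % 20 * (handle(res) // handle(res)) + 10 % 12)
elems = p % 20 * (p // p) + 39 - (p + 13)
elems = elems * handle(xs)
if res > 21:
    res = res + 34
xs = xs[res] // (p * 3)
res = 15 >= res
for xs in res:
    if p == 26:
        p = p + 20 % p
        p = p >= p
    else:
        elems = print(p)
    process(elems)
emit(elems)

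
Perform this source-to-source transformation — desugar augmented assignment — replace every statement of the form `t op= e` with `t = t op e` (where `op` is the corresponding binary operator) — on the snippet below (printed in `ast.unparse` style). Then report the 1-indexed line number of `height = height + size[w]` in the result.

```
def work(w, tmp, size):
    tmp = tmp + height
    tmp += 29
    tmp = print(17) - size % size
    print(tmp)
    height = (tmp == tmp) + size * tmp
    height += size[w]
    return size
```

7

Transformed code:
def work(w, tmp, size):
    tmp = tmp + height
    tmp = tmp + 29
    tmp = print(17) - size % size
    print(tmp)
    height = (tmp == tmp) + size * tmp
    height = height + size[w]
    return size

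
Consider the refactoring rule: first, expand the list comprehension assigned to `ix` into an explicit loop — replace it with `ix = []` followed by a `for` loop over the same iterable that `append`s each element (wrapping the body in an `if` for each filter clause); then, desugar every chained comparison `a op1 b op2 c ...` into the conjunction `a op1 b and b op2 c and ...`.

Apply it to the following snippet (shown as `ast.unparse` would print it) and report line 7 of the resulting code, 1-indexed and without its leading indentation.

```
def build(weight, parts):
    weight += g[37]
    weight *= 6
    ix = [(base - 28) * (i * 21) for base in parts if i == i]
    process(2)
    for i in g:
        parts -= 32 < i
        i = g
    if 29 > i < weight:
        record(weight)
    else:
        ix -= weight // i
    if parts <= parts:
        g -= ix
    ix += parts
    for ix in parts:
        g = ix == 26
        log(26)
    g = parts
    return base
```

Transformed code:
def build(weight, parts):
    weight += g[37]
    weight *= 6
    ix = []
    for base in parts:
        if i == i:
            ix.append((base - 28) * (i * 21))
    process(2)
    for i in g:
        parts -= 32 < i
        i = g
    if 29 > i and i < weight:
        record(weight)
    else:
        ix -= weight // i
    if parts <= parts:
        g -= ix
    ix += parts
    for ix in parts:
        g = ix == 26
        log(26)
    g = parts
    return base

ix.append((base - 28) * (i * 21))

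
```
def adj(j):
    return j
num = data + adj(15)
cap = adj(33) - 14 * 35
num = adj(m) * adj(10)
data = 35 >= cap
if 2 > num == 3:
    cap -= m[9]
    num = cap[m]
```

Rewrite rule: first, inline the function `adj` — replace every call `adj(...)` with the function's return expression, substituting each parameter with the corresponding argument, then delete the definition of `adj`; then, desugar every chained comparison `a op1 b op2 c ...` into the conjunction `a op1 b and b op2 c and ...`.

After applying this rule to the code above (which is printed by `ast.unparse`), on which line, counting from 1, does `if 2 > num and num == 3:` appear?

5

Transformed code:
num = data + 15
cap = 33 - 14 * 35
num = m * 10
data = 35 >= cap
if 2 > num and num == 3:
    cap -= m[9]
    num = cap[m]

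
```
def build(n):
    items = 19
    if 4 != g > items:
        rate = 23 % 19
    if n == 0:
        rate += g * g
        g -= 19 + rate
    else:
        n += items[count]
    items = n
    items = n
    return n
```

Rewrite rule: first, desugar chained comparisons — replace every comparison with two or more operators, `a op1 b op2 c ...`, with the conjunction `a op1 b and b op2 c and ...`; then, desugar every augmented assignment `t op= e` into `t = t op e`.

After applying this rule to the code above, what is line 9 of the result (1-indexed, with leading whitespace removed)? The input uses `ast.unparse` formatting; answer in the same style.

n = n + items[count]

Transformed code:
def build(n):
    items = 19
    if 4 != g and g > items:
        rate = 23 % 19
    if n == 0:
        rate = rate + g * g
        g = g - (19 + rate)
    else:
        n = n + items[count]
    items = n
    items = n
    return n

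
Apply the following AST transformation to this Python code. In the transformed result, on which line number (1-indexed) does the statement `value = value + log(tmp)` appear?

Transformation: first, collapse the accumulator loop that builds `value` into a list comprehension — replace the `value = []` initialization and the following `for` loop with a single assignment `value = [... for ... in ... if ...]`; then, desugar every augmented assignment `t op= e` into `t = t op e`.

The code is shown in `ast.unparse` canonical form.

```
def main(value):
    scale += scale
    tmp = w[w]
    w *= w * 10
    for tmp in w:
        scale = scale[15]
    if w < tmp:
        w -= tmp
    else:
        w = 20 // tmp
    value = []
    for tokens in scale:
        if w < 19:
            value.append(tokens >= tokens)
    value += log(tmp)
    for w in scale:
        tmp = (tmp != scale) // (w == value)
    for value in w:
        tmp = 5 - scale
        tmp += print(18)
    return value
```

12

Transformed code:
def main(value):
    scale = scale + scale
    tmp = w[w]
    w = w * (w * 10)
    for tmp in w:
        scale = scale[15]
    if w < tmp:
        w = w - tmp
    else:
        w = 20 // tmp
    value = [tokens >= tokens for tokens in scale if w < 19]
    value = value + log(tmp)
    for w in scale:
        tmp = (tmp != scale) // (w == value)
    for value in w:
        tmp = 5 - scale
        tmp = tmp + print(18)
    return value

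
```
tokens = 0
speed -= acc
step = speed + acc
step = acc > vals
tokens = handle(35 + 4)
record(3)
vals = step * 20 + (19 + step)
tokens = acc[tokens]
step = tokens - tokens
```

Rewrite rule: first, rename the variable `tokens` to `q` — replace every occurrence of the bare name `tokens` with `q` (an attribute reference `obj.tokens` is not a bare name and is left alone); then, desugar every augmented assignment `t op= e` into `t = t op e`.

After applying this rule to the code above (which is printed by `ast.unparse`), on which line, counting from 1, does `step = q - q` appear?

9

Transformed code:
q = 0
speed = speed - acc
step = speed + acc
step = acc > vals
q = handle(35 + 4)
record(3)
vals = step * 20 + (19 + step)
q = acc[q]
step = q - q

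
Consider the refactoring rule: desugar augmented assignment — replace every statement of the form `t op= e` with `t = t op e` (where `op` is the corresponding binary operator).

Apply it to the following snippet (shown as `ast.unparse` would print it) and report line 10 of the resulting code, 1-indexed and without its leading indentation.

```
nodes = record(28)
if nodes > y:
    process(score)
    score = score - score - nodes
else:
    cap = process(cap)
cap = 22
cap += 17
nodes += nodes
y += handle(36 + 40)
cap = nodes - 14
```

Transformed code:
nodes = record(28)
if nodes > y:
    process(score)
    score = score - score - nodes
else:
    cap = process(cap)
cap = 22
cap = cap + 17
nodes = nodes + nodes
y = y + handle(36 + 40)
cap = nodes - 14

y = y + handle(36 + 40)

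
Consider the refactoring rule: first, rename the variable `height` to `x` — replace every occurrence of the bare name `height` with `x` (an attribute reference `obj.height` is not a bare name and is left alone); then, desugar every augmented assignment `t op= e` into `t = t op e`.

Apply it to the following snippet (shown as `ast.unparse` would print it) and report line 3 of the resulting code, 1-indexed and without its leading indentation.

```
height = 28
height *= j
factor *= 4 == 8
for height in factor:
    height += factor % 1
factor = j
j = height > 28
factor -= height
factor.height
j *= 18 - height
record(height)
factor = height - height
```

factor = factor * (4 == 8)

Transformed code:
x = 28
x = x * j
factor = factor * (4 == 8)
for x in factor:
    x = x + factor % 1
factor = j
j = x > 28
factor = factor - x
factor.height
j = j * (18 - x)
record(x)
factor = x - x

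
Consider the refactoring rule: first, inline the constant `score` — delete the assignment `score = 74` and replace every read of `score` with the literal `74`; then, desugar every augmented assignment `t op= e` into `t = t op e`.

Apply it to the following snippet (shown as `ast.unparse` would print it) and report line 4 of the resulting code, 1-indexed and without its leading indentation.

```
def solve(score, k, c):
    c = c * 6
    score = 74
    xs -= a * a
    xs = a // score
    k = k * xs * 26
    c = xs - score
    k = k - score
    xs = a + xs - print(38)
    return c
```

Transformed code:
def solve(score, k, c):
    c = c * 6
    xs = xs - a * a
    xs = a // 74
    k = k * xs * 26
    c = xs - 74
    k = k - 74
    xs = a + xs - print(38)
    return c

xs = a // 74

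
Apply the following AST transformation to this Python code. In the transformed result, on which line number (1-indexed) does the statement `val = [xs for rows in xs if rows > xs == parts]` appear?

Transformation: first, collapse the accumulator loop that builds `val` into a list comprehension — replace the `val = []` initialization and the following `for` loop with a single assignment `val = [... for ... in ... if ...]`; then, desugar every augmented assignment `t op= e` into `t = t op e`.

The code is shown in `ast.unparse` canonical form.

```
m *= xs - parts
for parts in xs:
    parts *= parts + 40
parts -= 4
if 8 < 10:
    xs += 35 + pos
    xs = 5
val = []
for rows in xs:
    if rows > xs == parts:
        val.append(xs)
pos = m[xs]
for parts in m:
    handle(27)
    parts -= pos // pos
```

8

Transformed code:
m = m * (xs - parts)
for parts in xs:
    parts = parts * (parts + 40)
parts = parts - 4
if 8 < 10:
    xs = xs + (35 + pos)
    xs = 5
val = [xs for rows in xs if rows > xs == parts]
pos = m[xs]
for parts in m:
    handle(27)
    parts = parts - pos // pos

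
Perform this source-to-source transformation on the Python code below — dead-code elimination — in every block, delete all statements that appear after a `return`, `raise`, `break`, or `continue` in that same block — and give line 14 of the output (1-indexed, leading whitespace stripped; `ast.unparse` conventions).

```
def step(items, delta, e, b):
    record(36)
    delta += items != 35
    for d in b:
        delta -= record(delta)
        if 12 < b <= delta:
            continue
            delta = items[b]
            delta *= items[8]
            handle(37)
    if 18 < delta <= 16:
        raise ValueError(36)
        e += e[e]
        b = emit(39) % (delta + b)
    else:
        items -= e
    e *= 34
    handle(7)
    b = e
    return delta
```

Transformed code:
def step(items, delta, e, b):
    record(36)
    delta += items != 35
    for d in b:
        delta -= record(delta)
        if 12 < b <= delta:
            continue
    if 18 < delta <= 16:
        raise ValueError(36)
    else:
        items -= e
    e *= 34
    handle(7)
    b = e
    return delta

b = e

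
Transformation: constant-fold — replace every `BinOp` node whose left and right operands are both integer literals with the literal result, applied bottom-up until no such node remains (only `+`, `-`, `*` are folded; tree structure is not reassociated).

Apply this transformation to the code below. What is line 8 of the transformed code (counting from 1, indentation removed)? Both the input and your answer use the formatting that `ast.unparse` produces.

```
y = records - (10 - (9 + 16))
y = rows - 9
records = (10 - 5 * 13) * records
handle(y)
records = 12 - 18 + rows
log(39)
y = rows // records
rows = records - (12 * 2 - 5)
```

Transformed code:
y = records - -15
y = rows - 9
records = -55 * records
handle(y)
records = -6 + rows
log(39)
y = rows // records
rows = records - 19

rows = records - 19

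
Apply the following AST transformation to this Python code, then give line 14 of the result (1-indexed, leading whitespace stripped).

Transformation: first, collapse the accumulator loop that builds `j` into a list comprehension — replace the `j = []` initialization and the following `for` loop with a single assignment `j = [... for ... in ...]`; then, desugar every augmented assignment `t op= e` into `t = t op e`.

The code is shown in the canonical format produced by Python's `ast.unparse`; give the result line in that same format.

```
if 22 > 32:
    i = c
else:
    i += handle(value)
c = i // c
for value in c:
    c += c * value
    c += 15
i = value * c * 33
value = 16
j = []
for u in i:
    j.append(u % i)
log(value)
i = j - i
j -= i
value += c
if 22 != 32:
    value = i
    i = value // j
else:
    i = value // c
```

j = j - i

Transformed code:
if 22 > 32:
    i = c
else:
    i = i + handle(value)
c = i // c
for value in c:
    c = c + c * value
    c = c + 15
i = value * c * 33
value = 16
j = [u % i for u in i]
log(value)
i = j - i
j = j - i
value = value + c
if 22 != 32:
    value = i
    i = value // j
else:
    i = value // c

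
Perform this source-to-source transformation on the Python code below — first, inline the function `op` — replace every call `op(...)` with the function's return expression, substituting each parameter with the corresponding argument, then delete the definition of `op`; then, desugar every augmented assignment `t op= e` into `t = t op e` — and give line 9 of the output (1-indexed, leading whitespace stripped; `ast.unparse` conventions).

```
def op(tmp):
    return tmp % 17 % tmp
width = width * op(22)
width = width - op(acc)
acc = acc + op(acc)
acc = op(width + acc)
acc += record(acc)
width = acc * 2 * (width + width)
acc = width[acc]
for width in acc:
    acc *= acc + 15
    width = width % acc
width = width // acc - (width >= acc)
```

acc = acc * (acc + 15)

Transformed code:
width = width * (22 % 17 % 22)
width = width - acc % 17 % acc
acc = acc + acc % 17 % acc
acc = (width + acc) % 17 % (width + acc)
acc = acc + record(acc)
width = acc * 2 * (width + width)
acc = width[acc]
for width in acc:
    acc = acc * (acc + 15)
    width = width % acc
width = width // acc - (width >= acc)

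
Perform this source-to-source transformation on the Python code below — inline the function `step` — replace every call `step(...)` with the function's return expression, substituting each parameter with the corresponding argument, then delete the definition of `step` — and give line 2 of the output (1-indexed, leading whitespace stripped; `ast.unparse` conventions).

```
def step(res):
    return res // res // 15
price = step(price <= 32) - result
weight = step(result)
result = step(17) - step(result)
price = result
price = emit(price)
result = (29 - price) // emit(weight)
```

Transformed code:
price = (price <= 32) // (price <= 32) // 15 - result
weight = result // result // 15
result = 17 // 17 // 15 - result // result // 15
price = result
price = emit(price)
result = (29 - price) // emit(weight)

weight = result // result // 15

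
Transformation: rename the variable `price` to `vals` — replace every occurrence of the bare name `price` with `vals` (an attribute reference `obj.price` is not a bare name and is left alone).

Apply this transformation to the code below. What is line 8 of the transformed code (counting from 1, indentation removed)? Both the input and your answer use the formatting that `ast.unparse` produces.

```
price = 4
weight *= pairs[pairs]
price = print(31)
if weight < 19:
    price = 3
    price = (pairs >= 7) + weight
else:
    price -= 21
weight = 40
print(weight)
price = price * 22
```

vals -= 21

Transformed code:
vals = 4
weight *= pairs[pairs]
vals = print(31)
if weight < 19:
    vals = 3
    vals = (pairs >= 7) + weight
else:
    vals -= 21
weight = 40
print(weight)
vals = vals * 22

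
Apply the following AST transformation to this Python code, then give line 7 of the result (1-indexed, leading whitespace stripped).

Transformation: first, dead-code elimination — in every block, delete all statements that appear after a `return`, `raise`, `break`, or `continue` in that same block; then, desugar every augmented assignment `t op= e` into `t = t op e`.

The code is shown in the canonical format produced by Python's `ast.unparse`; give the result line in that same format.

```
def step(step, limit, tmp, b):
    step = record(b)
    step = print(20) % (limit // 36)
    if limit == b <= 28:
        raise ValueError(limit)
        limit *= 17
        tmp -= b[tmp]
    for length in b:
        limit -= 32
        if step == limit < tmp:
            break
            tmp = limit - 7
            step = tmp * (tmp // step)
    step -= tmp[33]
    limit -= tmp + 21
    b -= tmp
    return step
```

Transformed code:
def step(step, limit, tmp, b):
    step = record(b)
    step = print(20) % (limit // 36)
    if limit == b <= 28:
        raise ValueError(limit)
    for length in b:
        limit = limit - 32
        if step == limit < tmp:
            break
    step = step - tmp[33]
    limit = limit - (tmp + 21)
    b = b - tmp
    return step

limit = limit - 32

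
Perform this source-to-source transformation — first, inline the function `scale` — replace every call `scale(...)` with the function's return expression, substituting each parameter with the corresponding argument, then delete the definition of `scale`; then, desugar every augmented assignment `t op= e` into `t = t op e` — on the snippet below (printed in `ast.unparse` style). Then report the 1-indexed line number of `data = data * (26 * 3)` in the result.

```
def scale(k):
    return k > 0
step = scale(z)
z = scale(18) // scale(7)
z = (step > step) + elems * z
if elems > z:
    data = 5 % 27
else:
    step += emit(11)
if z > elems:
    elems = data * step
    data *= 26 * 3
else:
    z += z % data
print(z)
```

Transformed code:
step = z > 0
z = (18 > 0) // (7 > 0)
z = (step > step) + elems * z
if elems > z:
    data = 5 % 27
else:
    step = step + emit(11)
if z > elems:
    elems = data * step
    data = data * (26 * 3)
else:
    z = z + z % data
print(z)

10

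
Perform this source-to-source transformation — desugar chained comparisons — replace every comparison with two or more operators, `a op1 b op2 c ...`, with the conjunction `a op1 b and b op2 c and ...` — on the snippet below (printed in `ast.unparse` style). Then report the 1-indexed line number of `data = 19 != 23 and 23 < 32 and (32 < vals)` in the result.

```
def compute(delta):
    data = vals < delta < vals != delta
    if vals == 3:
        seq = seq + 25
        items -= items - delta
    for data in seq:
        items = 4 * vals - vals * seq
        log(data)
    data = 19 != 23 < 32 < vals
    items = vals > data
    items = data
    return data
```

Transformed code:
def compute(delta):
    data = vals < delta and delta < vals and (vals != delta)
    if vals == 3:
        seq = seq + 25
        items -= items - delta
    for data in seq:
        items = 4 * vals - vals * seq
        log(data)
    data = 19 != 23 and 23 < 32 and (32 < vals)
    items = vals > data
    items = data
    return data

9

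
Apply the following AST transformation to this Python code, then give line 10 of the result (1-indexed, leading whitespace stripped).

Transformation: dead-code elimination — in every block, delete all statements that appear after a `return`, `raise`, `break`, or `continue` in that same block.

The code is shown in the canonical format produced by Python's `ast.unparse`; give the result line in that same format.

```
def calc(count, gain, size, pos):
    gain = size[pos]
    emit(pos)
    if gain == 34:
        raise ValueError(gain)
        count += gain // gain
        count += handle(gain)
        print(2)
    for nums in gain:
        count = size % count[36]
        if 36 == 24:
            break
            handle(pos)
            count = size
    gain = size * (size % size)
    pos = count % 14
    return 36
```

gain = size * (size % size)

Transformed code:
def calc(count, gain, size, pos):
    gain = size[pos]
    emit(pos)
    if gain == 34:
        raise ValueError(gain)
    for nums in gain:
        count = size % count[36]
        if 36 == 24:
            break
    gain = size * (size % size)
    pos = count % 14
    return 36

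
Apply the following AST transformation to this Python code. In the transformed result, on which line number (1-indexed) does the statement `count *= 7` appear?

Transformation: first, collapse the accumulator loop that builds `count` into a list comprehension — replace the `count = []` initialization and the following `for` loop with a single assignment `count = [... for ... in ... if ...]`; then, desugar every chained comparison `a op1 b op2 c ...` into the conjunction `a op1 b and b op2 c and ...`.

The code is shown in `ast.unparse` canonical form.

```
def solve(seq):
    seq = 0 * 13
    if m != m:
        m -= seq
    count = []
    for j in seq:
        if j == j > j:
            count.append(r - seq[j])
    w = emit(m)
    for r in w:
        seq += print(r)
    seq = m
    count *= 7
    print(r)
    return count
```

10

Transformed code:
def solve(seq):
    seq = 0 * 13
    if m != m:
        m -= seq
    count = [r - seq[j] for j in seq if j == j and j > j]
    w = emit(m)
    for r in w:
        seq += print(r)
    seq = m
    count *= 7
    print(r)
    return count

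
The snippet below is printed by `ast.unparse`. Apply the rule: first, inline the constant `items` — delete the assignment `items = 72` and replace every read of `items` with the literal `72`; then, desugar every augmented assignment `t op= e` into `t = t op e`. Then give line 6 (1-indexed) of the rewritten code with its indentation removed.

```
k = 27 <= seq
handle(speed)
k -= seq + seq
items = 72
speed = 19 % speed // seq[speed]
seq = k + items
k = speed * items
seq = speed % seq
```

k = speed * 72

Transformed code:
k = 27 <= seq
handle(speed)
k = k - (seq + seq)
speed = 19 % speed // seq[speed]
seq = k + 72
k = speed * 72
seq = speed % seq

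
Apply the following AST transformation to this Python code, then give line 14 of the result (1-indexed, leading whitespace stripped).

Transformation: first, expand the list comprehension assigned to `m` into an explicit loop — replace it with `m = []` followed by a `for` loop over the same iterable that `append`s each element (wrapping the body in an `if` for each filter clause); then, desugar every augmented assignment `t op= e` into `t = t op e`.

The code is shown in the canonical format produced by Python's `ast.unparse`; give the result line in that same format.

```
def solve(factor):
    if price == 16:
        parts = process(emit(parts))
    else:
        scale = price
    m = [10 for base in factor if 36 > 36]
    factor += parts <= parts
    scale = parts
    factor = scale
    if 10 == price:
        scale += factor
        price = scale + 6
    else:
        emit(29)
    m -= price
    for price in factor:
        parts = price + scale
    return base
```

Transformed code:
def solve(factor):
    if price == 16:
        parts = process(emit(parts))
    else:
        scale = price
    m = []
    for base in factor:
        if 36 > 36:
            m.append(10)
    factor = factor + (parts <= parts)
    scale = parts
    factor = scale
    if 10 == price:
        scale = scale + factor
        price = scale + 6
    else:
        emit(29)
    m = m - price
    for price in factor:
        parts = price + scale
    return base

scale = scale + factor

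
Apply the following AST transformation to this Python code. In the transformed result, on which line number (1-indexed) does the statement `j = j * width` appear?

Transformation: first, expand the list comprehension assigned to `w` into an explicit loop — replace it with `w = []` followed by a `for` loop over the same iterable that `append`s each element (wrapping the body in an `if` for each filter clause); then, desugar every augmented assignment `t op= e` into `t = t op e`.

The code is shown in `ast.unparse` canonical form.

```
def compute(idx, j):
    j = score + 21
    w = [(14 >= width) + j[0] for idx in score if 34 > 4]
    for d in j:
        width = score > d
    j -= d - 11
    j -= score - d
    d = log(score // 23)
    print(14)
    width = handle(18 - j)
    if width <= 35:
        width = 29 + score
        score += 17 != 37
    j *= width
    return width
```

17

Transformed code:
def compute(idx, j):
    j = score + 21
    w = []
    for idx in score:
        if 34 > 4:
            w.append((14 >= width) + j[0])
    for d in j:
        width = score > d
    j = j - (d - 11)
    j = j - (score - d)
    d = log(score // 23)
    print(14)
    width = handle(18 - j)
    if width <= 35:
        width = 29 + score
        score = score + (17 != 37)
    j = j * width
    return width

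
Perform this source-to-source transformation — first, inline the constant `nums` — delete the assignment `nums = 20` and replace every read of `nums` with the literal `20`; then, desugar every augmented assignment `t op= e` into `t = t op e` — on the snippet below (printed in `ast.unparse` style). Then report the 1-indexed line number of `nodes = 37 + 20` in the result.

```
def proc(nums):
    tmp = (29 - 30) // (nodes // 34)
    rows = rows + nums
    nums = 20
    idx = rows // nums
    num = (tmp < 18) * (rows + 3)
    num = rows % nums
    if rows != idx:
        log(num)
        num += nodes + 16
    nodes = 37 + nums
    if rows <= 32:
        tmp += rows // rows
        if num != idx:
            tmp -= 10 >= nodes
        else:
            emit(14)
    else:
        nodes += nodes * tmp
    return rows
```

10

Transformed code:
def proc(nums):
    tmp = (29 - 30) // (nodes // 34)
    rows = rows + 20
    idx = rows // 20
    num = (tmp < 18) * (rows + 3)
    num = rows % 20
    if rows != idx:
        log(num)
        num = num + (nodes + 16)
    nodes = 37 + 20
    if rows <= 32:
        tmp = tmp + rows // rows
        if num != idx:
            tmp = tmp - (10 >= nodes)
        else:
            emit(14)
    else:
        nodes = nodes + nodes * tmp
    return rows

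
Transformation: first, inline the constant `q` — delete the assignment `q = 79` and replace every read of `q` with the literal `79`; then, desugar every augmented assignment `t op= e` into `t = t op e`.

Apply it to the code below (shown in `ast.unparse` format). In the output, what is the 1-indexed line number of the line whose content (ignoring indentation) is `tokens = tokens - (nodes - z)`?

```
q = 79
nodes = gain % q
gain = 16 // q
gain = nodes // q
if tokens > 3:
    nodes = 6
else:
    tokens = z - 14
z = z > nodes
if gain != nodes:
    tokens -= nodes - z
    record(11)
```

10

Transformed code:
nodes = gain % 79
gain = 16 // 79
gain = nodes // 79
if tokens > 3:
    nodes = 6
else:
    tokens = z - 14
z = z > nodes
if gain != nodes:
    tokens = tokens - (nodes - z)
    record(11)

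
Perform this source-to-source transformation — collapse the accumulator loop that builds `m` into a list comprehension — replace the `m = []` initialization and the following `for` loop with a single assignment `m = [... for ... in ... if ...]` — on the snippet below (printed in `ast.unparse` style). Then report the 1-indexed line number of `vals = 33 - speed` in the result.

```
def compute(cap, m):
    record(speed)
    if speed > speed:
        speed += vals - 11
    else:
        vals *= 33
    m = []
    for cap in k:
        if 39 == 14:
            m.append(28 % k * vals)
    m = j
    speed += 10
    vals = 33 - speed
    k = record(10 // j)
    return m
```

Transformed code:
def compute(cap, m):
    record(speed)
    if speed > speed:
        speed += vals - 11
    else:
        vals *= 33
    m = [28 % k * vals for cap in k if 39 == 14]
    m = j
    speed += 10
    vals = 33 - speed
    k = record(10 // j)
    return m

10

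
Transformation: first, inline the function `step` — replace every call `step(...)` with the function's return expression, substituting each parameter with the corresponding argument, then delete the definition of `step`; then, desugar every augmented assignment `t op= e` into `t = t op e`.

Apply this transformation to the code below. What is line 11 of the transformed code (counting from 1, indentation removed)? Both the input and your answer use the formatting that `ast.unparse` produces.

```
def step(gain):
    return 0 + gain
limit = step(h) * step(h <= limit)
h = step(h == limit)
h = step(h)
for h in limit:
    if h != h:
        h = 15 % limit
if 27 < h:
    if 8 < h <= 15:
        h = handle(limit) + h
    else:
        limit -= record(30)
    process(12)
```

limit = limit - record(30)

Transformed code:
limit = (0 + h) * (0 + (h <= limit))
h = 0 + (h == limit)
h = 0 + h
for h in limit:
    if h != h:
        h = 15 % limit
if 27 < h:
    if 8 < h <= 15:
        h = handle(limit) + h
    else:
        limit = limit - record(30)
    process(12)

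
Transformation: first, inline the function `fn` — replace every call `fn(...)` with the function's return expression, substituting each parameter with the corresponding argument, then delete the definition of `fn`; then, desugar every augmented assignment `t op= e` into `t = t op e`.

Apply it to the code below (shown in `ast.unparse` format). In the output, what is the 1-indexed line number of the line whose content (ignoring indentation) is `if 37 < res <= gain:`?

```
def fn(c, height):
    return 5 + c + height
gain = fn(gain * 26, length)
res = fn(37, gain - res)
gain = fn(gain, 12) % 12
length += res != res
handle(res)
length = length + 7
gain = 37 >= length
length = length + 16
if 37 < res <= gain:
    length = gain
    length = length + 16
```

9

Transformed code:
gain = 5 + gain * 26 + length
res = 5 + 37 + (gain - res)
gain = (5 + gain + 12) % 12
length = length + (res != res)
handle(res)
length = length + 7
gain = 37 >= length
length = length + 16
if 37 < res <= gain:
    length = gain
    length = length + 16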